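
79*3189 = 251931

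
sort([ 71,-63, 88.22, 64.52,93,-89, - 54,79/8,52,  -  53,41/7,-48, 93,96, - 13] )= [ - 89,  -  63,- 54,  -  53 ,  -  48, - 13, 41/7,79/8, 52,64.52, 71,88.22, 93, 93,96]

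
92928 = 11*8448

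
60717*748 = 45416316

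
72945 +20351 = 93296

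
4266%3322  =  944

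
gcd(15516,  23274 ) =7758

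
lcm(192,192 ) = 192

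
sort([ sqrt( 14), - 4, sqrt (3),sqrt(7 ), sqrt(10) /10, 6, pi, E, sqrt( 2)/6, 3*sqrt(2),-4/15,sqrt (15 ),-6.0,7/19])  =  [ - 6.0, - 4, - 4/15, sqrt(2 )/6, sqrt( 10) /10, 7/19,sqrt(3 ),sqrt( 7 ),E, pi, sqrt( 14 ), sqrt(15 ), 3*  sqrt(2), 6 ]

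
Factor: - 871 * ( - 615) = 535665 = 3^1  *5^1*13^1*41^1*67^1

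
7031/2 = 7031/2 =3515.50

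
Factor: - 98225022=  - 2^1 * 3^1*7^1*19^1 * 83^1*1483^1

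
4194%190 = 14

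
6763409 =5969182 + 794227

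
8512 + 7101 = 15613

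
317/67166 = 317/67166 =0.00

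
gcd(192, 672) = 96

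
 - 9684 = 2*(-4842)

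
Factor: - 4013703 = -3^2 * 445967^1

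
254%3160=254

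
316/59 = 5 + 21/59= 5.36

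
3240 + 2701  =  5941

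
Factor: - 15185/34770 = -3037/6954 = - 2^( - 1)*3^( - 1 ) * 19^( - 1) * 61^( - 1) *3037^1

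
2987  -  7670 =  - 4683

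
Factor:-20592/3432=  - 6  =  - 2^1 * 3^1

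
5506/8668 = 2753/4334 =0.64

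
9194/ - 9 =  - 9194/9= - 1021.56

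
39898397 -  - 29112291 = 69010688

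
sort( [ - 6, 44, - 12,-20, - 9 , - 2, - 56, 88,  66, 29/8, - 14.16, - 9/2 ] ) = [ - 56,-20, - 14.16, - 12, - 9 , - 6, - 9/2, - 2 , 29/8, 44, 66, 88]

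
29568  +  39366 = 68934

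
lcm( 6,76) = 228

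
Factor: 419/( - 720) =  - 2^(-4)*3^ ( - 2)*5^( - 1)*419^1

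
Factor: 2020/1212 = 5/3 = 3^ ( - 1)*5^1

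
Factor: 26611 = 13^1*23^1*89^1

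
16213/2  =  8106 + 1/2 = 8106.50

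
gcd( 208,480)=16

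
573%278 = 17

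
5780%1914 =38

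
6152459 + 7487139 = 13639598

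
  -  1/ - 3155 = 1/3155= 0.00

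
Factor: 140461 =23^1 * 31^1*197^1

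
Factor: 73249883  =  7^1*19^1*257^1*2143^1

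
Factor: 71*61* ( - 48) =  - 2^4*3^1*61^1*71^1 = -  207888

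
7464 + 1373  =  8837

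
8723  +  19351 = 28074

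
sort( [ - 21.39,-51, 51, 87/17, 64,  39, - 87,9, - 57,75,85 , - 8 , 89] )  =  [ - 87,  -  57 , - 51,-21.39, - 8,  87/17 , 9,  39,  51,64, 75, 85,  89]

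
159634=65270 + 94364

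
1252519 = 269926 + 982593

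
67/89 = 67/89 = 0.75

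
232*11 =2552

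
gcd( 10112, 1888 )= 32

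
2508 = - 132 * (- 19)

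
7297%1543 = 1125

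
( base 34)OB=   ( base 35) nm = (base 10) 827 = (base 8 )1473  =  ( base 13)4b8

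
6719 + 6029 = 12748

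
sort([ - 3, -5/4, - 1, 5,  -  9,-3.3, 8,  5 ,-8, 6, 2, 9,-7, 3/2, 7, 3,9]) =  [ - 9, - 8, - 7, - 3.3, - 3,  -  5/4,-1, 3/2,2, 3, 5, 5,6,  7,8, 9,  9 ] 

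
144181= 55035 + 89146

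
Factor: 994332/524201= 2^2* 3^1*41^1*43^1*47^1*524201^( - 1)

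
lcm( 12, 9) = 36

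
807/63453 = 269/21151 = 0.01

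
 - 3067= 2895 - 5962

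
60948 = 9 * 6772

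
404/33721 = 404/33721 = 0.01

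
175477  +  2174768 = 2350245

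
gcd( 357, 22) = 1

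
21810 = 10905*2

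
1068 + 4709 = 5777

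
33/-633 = -1 + 200/211  =  - 0.05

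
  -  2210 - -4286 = 2076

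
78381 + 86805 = 165186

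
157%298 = 157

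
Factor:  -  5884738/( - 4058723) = 2^1 * 19^( - 2 )*29^1*241^1 * 421^1*11243^(- 1)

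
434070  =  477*910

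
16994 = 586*29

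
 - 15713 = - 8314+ - 7399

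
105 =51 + 54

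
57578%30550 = 27028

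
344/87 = 3 + 83/87 = 3.95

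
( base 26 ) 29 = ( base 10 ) 61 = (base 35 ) 1q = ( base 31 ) 1u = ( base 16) 3d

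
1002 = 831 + 171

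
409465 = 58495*7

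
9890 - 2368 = 7522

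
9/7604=9/7604 = 0.00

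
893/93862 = 893/93862 =0.01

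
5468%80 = 28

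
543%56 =39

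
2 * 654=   1308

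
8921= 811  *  11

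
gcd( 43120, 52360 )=3080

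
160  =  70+90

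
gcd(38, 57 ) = 19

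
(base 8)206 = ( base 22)62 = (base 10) 134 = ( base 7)251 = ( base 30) 4e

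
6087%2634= 819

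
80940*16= 1295040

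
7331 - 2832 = 4499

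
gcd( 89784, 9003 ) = 3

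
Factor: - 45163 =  - 19^1 * 2377^1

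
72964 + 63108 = 136072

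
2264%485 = 324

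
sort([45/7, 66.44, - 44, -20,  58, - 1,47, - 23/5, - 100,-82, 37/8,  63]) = [-100, - 82, - 44, - 20, - 23/5, -1,  37/8, 45/7,47 , 58, 63,  66.44]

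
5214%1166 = 550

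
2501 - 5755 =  - 3254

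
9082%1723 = 467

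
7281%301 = 57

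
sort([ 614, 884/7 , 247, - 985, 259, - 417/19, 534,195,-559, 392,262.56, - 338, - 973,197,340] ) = [ - 985, - 973,-559, - 338, - 417/19,  884/7,  195,197,247,259,  262.56, 340 , 392,534,  614 ]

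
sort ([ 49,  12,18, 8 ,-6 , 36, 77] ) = [ - 6, 8,12,18,36 , 49,  77]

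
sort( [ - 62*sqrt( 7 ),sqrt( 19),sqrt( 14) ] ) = [ - 62 * sqrt( 7),sqrt( 14 ), sqrt(19) ]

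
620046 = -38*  ( - 16317 )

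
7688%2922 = 1844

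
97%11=9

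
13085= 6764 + 6321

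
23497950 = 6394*3675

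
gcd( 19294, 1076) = 2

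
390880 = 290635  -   - 100245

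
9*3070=27630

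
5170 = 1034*5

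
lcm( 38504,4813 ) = 38504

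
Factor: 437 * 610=2^1*5^1*19^1*23^1*61^1 = 266570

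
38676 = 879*44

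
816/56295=272/18765 = 0.01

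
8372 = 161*52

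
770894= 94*8201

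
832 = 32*26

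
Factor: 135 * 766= 2^1*3^3*5^1*383^1 = 103410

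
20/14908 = 5/3727 = 0.00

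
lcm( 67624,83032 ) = 6559528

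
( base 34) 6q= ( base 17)D9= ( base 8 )346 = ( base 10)230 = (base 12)172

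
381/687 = 127/229 = 0.55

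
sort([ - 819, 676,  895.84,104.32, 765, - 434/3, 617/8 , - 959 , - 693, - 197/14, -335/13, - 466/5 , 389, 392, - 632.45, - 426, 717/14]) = [ -959, - 819, - 693, - 632.45, - 426, - 434/3, - 466/5, - 335/13, - 197/14, 717/14,617/8, 104.32, 389,392,676, 765,  895.84]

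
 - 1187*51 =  - 60537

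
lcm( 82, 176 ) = 7216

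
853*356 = 303668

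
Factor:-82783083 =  - 3^1*89^1*310049^1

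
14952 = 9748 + 5204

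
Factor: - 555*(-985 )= 3^1*5^2  *  37^1*197^1= 546675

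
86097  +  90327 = 176424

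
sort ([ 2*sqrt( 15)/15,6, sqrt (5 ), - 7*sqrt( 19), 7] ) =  [ - 7*sqrt ( 19), 2*sqrt (15 ) /15,sqrt( 5),6,7]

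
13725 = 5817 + 7908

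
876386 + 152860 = 1029246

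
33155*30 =994650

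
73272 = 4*18318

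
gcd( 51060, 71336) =148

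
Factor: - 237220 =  - 2^2*5^1*29^1*409^1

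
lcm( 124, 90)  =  5580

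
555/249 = 2 + 19/83 = 2.23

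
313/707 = 313/707  =  0.44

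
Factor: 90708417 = 3^4*1119857^1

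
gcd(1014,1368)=6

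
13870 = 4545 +9325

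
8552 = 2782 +5770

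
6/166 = 3/83 = 0.04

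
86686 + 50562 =137248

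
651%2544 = 651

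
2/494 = 1/247= 0.00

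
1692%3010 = 1692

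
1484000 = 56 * 26500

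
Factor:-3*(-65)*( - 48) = -2^4 * 3^2 *5^1*13^1 = -  9360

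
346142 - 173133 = 173009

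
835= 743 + 92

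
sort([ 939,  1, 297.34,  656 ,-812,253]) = [ - 812, 1 , 253,  297.34,656,939]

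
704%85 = 24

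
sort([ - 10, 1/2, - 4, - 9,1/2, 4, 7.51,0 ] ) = [ - 10, - 9, - 4,0,1/2,1/2,  4,7.51] 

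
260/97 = 260/97 = 2.68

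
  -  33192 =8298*( - 4) 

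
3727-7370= - 3643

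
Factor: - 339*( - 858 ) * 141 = 2^1*3^3*11^1* 13^1*47^1*113^1 = 41011542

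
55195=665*83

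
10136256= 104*97464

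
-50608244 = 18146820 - 68755064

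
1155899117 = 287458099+868441018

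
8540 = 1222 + 7318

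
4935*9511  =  46936785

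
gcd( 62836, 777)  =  1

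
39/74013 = 13/24671 = 0.00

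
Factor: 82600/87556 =2^1*5^2*53^( - 1 )= 50/53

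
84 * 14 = 1176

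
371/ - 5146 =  - 371/5146 =- 0.07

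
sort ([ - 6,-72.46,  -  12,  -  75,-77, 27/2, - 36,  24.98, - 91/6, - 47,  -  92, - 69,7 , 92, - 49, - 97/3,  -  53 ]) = [-92, - 77, - 75,-72.46,-69, - 53, - 49, - 47,-36,-97/3,-91/6, - 12, - 6,7,27/2, 24.98 , 92 ]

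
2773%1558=1215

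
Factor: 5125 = 5^3*41^1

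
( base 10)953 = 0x3b9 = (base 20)27d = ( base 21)238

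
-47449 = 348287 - 395736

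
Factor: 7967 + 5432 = 13399^1 =13399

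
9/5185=9/5185 = 0.00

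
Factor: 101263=131^1*773^1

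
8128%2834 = 2460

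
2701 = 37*73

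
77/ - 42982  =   - 1 + 42905/42982 =- 0.00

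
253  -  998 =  - 745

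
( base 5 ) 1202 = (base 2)10110001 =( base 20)8h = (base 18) 9F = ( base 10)177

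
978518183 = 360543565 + 617974618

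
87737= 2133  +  85604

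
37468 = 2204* 17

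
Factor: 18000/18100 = 180/181 = 2^2 * 3^2*5^1*181^( - 1) 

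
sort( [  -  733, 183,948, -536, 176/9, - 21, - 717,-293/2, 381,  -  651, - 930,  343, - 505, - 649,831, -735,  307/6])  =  [-930, - 735, - 733,-717, -651,  -  649, - 536,-505, - 293/2, - 21,176/9 , 307/6,183, 343,381,831,948 ]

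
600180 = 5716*105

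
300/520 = 15/26 = 0.58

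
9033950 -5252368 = 3781582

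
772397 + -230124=542273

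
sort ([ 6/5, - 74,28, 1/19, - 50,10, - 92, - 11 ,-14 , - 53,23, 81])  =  [ - 92, - 74, - 53,  -  50, -14,-11,  1/19, 6/5, 10, 23,28 , 81 ] 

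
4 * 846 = 3384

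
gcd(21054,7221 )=87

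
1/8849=1/8849 =0.00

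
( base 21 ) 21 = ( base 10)43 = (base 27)1g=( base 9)47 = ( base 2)101011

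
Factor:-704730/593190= - 3^(-2)*13^(-1)*139^1= - 139/117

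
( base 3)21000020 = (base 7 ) 20616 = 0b1001111110101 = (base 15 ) 17a9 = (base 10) 5109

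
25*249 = 6225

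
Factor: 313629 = 3^1 * 104543^1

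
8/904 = 1/113 = 0.01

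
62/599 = 62/599= 0.10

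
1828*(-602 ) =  - 1100456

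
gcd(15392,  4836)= 52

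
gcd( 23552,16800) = 32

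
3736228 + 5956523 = 9692751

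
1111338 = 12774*87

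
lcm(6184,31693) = 253544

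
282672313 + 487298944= 769971257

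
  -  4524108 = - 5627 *804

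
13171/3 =13171/3 = 4390.33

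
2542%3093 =2542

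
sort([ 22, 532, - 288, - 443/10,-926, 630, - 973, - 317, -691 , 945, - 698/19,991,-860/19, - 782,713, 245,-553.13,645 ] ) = [ - 973, - 926,-782,-691, -553.13,-317, -288, - 860/19,-443/10,  -  698/19,22,  245, 532,630,645,713,945,991 ]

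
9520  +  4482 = 14002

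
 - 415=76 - 491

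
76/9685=76/9685 = 0.01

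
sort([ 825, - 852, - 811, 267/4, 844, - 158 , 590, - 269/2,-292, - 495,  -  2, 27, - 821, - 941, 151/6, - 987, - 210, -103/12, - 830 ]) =[ - 987, - 941,-852, - 830,-821, - 811, - 495 , - 292,-210, - 158, - 269/2, - 103/12,-2 , 151/6,27, 267/4,  590, 825,844]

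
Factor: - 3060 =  -2^2 * 3^2 * 5^1 * 17^1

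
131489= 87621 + 43868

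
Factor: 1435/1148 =5/4 = 2^ ( - 2)*5^1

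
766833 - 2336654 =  - 1569821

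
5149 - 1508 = 3641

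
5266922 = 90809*58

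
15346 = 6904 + 8442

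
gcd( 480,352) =32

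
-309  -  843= - 1152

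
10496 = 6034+4462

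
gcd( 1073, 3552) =37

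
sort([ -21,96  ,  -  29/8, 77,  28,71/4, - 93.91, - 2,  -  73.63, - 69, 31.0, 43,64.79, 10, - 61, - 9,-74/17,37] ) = [-93.91, - 73.63,  -  69, - 61, - 21 ,  -  9, - 74/17, -29/8, - 2 , 10, 71/4,28, 31.0,37 , 43,64.79,77, 96 ]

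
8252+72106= 80358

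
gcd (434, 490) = 14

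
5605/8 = 5605/8 = 700.62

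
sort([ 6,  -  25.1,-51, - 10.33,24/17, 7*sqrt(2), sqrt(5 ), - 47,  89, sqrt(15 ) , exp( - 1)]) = [-51,-47, - 25.1, - 10.33, exp ( - 1 ),  24/17, sqrt(5), sqrt( 15),  6,  7 * sqrt(2), 89]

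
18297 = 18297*1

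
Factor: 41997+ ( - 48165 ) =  - 6168 = - 2^3*3^1*257^1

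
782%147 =47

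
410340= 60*6839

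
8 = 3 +5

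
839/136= 839/136 = 6.17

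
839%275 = 14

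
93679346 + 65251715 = 158931061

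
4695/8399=4695/8399 =0.56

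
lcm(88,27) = 2376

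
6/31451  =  6/31451 = 0.00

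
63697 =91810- 28113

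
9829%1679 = 1434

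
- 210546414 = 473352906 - 683899320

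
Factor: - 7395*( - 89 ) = 3^1*5^1 * 17^1*29^1*89^1 = 658155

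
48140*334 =16078760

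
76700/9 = 76700/9=8522.22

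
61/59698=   61/59698 = 0.00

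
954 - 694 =260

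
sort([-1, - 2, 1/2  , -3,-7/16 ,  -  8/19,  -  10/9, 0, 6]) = [ - 3,-2, - 10/9, - 1, - 7/16, - 8/19,0, 1/2 , 6] 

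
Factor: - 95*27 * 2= - 2^1*3^3 *5^1 * 19^1 =-  5130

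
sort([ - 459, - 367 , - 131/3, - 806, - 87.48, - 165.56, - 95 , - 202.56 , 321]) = [-806, - 459, - 367, - 202.56 , - 165.56, - 95, - 87.48, - 131/3,321 ] 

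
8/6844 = 2/1711=0.00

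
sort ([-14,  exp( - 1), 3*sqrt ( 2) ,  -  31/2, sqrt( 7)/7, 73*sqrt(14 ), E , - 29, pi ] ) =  [ - 29, - 31/2,-14,exp( - 1),sqrt(7 ) /7, E,  pi, 3*sqrt( 2), 73*sqrt( 14) ] 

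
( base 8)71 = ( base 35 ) 1M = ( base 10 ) 57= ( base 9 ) 63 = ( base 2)111001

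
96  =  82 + 14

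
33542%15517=2508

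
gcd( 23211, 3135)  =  3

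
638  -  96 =542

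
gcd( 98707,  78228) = 1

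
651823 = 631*1033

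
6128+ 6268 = 12396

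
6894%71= 7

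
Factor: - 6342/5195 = -2^1*3^1*5^( - 1)*7^1*151^1*1039^(-1 ) 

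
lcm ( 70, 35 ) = 70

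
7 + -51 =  - 44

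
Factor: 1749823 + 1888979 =2^1 * 3^1*37^2*443^1 = 3638802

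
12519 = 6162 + 6357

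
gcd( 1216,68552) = 152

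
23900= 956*25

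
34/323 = 2/19=0.11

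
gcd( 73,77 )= 1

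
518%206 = 106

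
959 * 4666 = 4474694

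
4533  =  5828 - 1295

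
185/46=4 + 1/46 = 4.02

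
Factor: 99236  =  2^2*24809^1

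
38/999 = 38/999 = 0.04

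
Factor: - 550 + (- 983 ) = - 3^1*7^1*73^1 = -1533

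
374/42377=374/42377 = 0.01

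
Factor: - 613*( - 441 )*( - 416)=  - 112458528 = - 2^5*3^2*7^2*13^1*613^1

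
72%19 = 15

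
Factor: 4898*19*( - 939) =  - 87385218 = - 2^1*3^1*19^1*31^1 * 79^1*313^1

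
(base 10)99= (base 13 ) 78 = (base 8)143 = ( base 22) 4B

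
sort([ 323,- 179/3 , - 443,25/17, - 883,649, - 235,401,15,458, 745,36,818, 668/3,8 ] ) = [  -  883,-443, - 235,- 179/3, 25/17,8,15,  36, 668/3, 323,401,458,649, 745,818]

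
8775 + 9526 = 18301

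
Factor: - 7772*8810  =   - 68471320 = -2^3*5^1 *29^1*67^1 * 881^1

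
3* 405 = 1215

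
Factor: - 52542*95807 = - 2^1*3^3*7^1*139^1*149^1*643^1=- 5033891394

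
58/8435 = 58/8435 = 0.01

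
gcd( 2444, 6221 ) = 1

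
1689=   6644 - 4955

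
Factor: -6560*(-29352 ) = 192549120 = 2^8 * 3^1*5^1 * 41^1*1223^1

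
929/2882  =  929/2882 = 0.32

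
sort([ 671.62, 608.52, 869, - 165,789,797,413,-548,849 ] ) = [ - 548,-165, 413, 608.52,671.62, 789 , 797,849,  869 ] 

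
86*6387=549282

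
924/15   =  61 + 3/5 = 61.60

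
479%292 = 187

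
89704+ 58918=148622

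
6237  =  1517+4720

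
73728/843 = 87 + 129/281 = 87.46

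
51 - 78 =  - 27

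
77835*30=2335050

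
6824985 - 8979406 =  - 2154421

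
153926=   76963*2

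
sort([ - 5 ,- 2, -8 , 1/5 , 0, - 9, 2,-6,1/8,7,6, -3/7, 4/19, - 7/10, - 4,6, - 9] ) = [  -  9,  -  9, - 8,  -  6, - 5,-4, - 2,-7/10, - 3/7,0 , 1/8,1/5 , 4/19, 2, 6, 6,7]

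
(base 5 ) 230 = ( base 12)55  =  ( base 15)45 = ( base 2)1000001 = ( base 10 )65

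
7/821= 7/821= 0.01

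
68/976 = 17/244 = 0.07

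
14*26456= 370384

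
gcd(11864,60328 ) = 8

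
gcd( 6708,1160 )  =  4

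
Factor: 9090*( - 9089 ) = -82619010 = - 2^1*3^2 *5^1 * 61^1*101^1 *149^1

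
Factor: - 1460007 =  -3^2 * 31^1*5233^1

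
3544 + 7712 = 11256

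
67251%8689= 6428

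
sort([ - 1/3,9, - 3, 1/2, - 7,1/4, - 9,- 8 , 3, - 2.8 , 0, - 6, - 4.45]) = [ - 9, - 8,  -  7, - 6, - 4.45, - 3,-2.8,-1/3,0,1/4, 1/2,3,9 ] 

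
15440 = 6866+8574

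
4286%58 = 52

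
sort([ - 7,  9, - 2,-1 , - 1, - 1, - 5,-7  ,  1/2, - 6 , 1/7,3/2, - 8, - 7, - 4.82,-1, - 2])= [ - 8, - 7 , - 7,  -  7,  -  6,  -  5, - 4.82, - 2, - 2, - 1 , - 1, - 1, - 1, 1/7,1/2,3/2, 9]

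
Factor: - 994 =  - 2^1 *7^1* 71^1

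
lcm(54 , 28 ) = 756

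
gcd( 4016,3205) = 1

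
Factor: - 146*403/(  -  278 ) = 13^1*31^1*73^1*139^ (-1) = 29419/139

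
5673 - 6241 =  - 568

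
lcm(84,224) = 672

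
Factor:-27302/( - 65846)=17/41=17^1 * 41^(- 1 )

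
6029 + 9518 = 15547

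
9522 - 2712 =6810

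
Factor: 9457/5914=2^(  -  1)*7^2 * 193^1*2957^( - 1) 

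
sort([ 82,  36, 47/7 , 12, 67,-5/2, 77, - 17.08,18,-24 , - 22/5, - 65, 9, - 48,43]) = [ - 65, - 48, - 24  , - 17.08 , - 22/5, - 5/2 , 47/7,  9,12, 18, 36 , 43,67,  77 , 82]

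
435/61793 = 435/61793=0.01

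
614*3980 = 2443720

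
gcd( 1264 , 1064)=8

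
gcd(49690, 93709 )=1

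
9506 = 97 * 98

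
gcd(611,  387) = 1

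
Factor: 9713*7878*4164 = 318625174296= 2^3*3^2 * 11^1*13^1*101^1*347^1*883^1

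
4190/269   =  15+ 155/269 = 15.58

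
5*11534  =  57670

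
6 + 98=104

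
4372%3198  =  1174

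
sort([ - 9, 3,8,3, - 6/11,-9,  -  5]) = [-9, - 9, - 5, - 6/11, 3, 3,8] 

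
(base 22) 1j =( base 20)21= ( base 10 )41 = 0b101001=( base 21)1K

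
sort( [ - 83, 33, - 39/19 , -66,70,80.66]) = [ - 83 , - 66 , - 39/19,33 , 70, 80.66]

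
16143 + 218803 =234946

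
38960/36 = 9740/9= 1082.22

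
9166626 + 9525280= 18691906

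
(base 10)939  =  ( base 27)17l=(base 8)1653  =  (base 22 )1KF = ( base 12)663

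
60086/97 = 619+43/97 = 619.44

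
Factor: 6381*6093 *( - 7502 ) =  - 2^1*3^4*11^2*31^1*677^1*709^1 = - 291673506366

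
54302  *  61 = 3312422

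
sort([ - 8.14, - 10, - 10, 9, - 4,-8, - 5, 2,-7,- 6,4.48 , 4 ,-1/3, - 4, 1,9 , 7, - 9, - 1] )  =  [ - 10,-10, -9, - 8.14, -8, - 7, - 6, - 5, - 4, - 4, - 1, - 1/3, 1, 2, 4, 4.48,7, 9, 9]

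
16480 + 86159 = 102639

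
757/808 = 757/808 = 0.94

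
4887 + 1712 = 6599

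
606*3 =1818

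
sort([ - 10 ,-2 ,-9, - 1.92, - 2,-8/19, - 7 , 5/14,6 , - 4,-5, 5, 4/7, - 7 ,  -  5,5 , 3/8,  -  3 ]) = [-10,-9,-7,-7,-5 ,-5,-4, - 3, - 2, - 2,-1.92, - 8/19, 5/14, 3/8,  4/7,5, 5, 6] 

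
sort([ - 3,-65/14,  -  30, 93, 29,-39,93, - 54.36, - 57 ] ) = [ - 57, - 54.36, -39, -30, - 65/14,-3, 29, 93,93] 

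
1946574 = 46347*42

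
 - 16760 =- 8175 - 8585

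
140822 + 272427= 413249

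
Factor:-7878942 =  - 2^1*3^2*437719^1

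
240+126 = 366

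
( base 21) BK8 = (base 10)5279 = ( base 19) EBG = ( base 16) 149f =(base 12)307B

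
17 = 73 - 56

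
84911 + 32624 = 117535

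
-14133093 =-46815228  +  32682135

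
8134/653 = 12 + 298/653 = 12.46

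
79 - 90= - 11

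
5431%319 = 8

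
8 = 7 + 1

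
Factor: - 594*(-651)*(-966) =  - 373546404  =  -  2^2*3^5*7^2*11^1*23^1 * 31^1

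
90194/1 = 90194 = 90194.00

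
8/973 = 8/973 = 0.01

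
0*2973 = 0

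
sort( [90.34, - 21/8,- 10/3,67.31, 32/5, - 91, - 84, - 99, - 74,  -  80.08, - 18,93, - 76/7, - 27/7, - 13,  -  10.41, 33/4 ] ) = [ - 99, - 91, - 84, - 80.08, - 74, - 18, - 13, - 76/7, - 10.41, - 27/7, - 10/3, - 21/8 , 32/5,33/4, 67.31 , 90.34, 93 ]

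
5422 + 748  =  6170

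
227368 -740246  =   - 512878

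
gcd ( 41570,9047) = 1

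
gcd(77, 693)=77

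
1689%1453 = 236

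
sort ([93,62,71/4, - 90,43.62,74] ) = [ - 90,71/4 , 43.62 , 62 , 74,93 ] 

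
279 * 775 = 216225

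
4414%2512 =1902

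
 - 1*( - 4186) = 4186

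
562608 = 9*62512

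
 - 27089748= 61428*( - 441 ) 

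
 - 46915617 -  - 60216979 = 13301362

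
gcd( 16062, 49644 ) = 6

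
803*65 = 52195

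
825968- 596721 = 229247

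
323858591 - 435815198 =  - 111956607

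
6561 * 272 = 1784592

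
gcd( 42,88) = 2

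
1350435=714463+635972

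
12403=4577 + 7826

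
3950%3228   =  722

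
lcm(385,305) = 23485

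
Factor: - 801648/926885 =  - 2^4 *3^2*5^( - 1)*19^1* 197^(  -  1) * 293^1 * 941^( - 1)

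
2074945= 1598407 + 476538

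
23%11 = 1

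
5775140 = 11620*497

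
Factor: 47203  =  13^1*3631^1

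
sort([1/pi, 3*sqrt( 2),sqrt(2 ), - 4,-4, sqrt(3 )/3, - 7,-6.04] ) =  [ - 7, - 6.04,-4, - 4,1/pi,sqrt(3)/3, sqrt(2), 3* sqrt( 2)]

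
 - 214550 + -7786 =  - 222336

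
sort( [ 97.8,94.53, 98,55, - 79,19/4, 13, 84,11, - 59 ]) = [ - 79, - 59,  19/4,11, 13,55,84, 94.53,97.8, 98 ] 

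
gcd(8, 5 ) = 1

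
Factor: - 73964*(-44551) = 2^2 * 11^1*13^1*23^1*41^2*149^1 = 3295170164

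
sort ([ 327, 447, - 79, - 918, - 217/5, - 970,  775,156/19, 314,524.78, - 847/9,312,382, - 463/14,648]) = [-970,-918,- 847/9, - 79, - 217/5, - 463/14, 156/19,  312,314,327,382,447,524.78,648,775] 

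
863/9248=863/9248 = 0.09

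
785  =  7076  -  6291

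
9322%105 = 82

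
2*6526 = 13052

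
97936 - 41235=56701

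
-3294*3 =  - 9882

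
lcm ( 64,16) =64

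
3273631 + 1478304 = 4751935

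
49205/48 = 1025+5/48 = 1025.10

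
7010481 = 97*72273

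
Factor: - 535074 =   -  2^1*3^1*257^1 * 347^1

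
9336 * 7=65352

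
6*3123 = 18738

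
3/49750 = 3/49750 = 0.00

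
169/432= 169/432  =  0.39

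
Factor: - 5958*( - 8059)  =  48015522 =2^1 *3^2*331^1*8059^1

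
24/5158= 12/2579 = 0.00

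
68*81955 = 5572940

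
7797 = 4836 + 2961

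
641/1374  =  641/1374 = 0.47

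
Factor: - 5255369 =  - 7^1 * 37^1*103^1*197^1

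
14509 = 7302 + 7207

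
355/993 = 355/993 = 0.36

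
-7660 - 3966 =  - 11626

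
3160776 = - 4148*(  -  762) 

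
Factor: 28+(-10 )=18 = 2^1 * 3^2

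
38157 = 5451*7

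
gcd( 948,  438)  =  6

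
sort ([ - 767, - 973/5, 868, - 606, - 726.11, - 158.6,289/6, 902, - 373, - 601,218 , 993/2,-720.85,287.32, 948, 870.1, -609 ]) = [-767, - 726.11, - 720.85,-609, - 606, - 601, - 373,-973/5,-158.6, 289/6, 218,  287.32,  993/2, 868, 870.1, 902, 948 ] 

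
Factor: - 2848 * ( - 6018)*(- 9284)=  - 159120926976  =  - 2^8 * 3^1*11^1*17^1*59^1*89^1 * 211^1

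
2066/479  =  4 + 150/479 = 4.31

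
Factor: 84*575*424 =2^5*3^1*5^2*7^1  *  23^1 *53^1=20479200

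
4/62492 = 1/15623  =  0.00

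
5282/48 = 2641/24 = 110.04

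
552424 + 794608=1347032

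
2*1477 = 2954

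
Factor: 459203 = 31^1*14813^1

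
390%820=390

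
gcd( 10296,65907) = 9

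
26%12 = 2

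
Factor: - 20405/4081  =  - 5  =  - 5^1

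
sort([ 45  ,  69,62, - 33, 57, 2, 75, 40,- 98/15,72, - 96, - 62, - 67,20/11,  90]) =[ - 96,-67, - 62, - 33, - 98/15,20/11, 2,40,45, 57,62, 69, 72,75,90 ]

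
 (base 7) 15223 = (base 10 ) 4231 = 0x1087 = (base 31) 4CF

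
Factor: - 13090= - 2^1*5^1*7^1*11^1*17^1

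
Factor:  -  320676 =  - 2^2*  3^1*26723^1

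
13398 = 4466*3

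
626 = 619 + 7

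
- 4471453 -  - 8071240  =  3599787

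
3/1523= 3/1523 = 0.00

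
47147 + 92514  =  139661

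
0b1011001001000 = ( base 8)13110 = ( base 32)5I8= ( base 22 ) BH6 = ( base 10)5704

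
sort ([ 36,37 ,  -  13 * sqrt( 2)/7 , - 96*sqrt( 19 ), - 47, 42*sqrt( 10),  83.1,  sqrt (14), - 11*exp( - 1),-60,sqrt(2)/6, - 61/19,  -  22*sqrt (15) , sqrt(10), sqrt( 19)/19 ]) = [  -  96 * sqrt(19),-22 * sqrt(15 ), - 60 , - 47, - 11*exp( - 1),-61/19, - 13*sqrt (2)/7,sqrt (19) /19, sqrt(2 )/6,sqrt(10 ), sqrt( 14) , 36,37, 83.1 , 42*sqrt(10)]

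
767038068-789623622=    - 22585554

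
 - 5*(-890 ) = 4450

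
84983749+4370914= 89354663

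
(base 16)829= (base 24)3F1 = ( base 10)2089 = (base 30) 29J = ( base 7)6043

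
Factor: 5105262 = 2^1* 3^1*19^2*2357^1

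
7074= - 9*( - 786)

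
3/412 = 3/412 = 0.01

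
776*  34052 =26424352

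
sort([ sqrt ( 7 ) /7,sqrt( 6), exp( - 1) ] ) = [exp( - 1 ),sqrt(7)/7,sqrt(6)]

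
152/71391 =152/71391= 0.00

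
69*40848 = 2818512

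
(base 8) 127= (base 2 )1010111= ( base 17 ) 52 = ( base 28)33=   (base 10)87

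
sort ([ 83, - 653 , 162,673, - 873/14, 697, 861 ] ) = [ - 653 ,-873/14 , 83,  162, 673, 697 , 861]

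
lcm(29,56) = 1624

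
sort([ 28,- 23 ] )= [- 23,28 ] 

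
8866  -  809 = 8057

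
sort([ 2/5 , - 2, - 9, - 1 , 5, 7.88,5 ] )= [ - 9,  -  2, - 1, 2/5,5,5,7.88 ] 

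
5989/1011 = 5 + 934/1011 = 5.92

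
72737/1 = 72737=72737.00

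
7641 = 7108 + 533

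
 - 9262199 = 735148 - 9997347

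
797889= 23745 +774144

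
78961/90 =877 + 31/90  =  877.34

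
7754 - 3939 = 3815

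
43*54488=2342984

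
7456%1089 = 922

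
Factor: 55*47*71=183535 = 5^1*11^1*47^1*71^1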